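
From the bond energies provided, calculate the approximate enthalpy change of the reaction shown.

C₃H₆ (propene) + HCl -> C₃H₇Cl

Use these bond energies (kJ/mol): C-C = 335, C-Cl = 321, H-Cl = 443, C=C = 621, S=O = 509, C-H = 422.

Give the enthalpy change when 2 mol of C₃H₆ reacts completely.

ΔH = −28 kJ

Bonds broken (reactants):
  C-C: 1 × 335 = 335
  C-H: 6 × 422 = 2532
  C=C: 1 × 621 = 621
  H-Cl: 1 × 443 = 443
  Σ(broken) = 3931 kJ
Bonds formed (products):
  C-C: 2 × 335 = 670
  C-Cl: 1 × 321 = 321
  C-H: 7 × 422 = 2954
  Σ(formed) = 3945 kJ
ΔH = Σ(broken) − Σ(formed) = 3931 − 3945 = −14 kJ
For 2× the reaction as written: 2 × (−14) = −28 kJ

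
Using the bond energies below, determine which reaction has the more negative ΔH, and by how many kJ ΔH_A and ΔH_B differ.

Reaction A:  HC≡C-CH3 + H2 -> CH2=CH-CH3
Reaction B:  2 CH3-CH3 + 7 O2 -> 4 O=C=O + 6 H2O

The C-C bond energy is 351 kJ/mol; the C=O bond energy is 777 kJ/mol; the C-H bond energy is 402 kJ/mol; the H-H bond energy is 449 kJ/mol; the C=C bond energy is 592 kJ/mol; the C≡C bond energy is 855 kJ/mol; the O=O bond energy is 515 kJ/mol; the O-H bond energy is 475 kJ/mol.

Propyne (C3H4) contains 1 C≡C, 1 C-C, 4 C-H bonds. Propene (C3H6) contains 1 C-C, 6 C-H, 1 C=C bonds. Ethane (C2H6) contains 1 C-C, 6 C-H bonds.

Reaction A:
  Bonds broken (reactants):
    C≡C: 1 × 855 = 855
    C-C: 1 × 351 = 351
    C-H: 4 × 402 = 1608
    H-H: 1 × 449 = 449
    Σ(broken) = 3263 kJ
  Bonds formed (products):
    C-C: 1 × 351 = 351
    C-H: 6 × 402 = 2412
    C=C: 1 × 592 = 592
    Σ(formed) = 3355 kJ
  ΔH_A = 3263 − 3355 = −92 kJ
Reaction B:
  Bonds broken (reactants):
    C-C: 2 × 351 = 702
    C-H: 12 × 402 = 4824
    O=O: 7 × 515 = 3605
    Σ(broken) = 9131 kJ
  Bonds formed (products):
    C=O: 8 × 777 = 6216
    O-H: 12 × 475 = 5700
    Σ(formed) = 11916 kJ
  ΔH_B = 9131 − 11916 = −2785 kJ
ΔH_A − ΔH_B = +2693 kJ, so reaction B has the more negative ΔH; |ΔH_A − ΔH_B| = 2693 kJ.

Reaction B, by 2693 kJ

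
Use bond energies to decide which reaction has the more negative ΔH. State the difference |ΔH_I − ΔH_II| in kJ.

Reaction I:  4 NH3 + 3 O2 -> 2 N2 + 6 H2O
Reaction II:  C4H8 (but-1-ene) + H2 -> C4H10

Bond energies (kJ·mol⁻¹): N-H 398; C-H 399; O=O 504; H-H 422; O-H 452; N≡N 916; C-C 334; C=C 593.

Reaction I:
  Bonds broken (reactants):
    N-H: 12 × 398 = 4776
    O=O: 3 × 504 = 1512
    Σ(broken) = 6288 kJ
  Bonds formed (products):
    N≡N: 2 × 916 = 1832
    O-H: 12 × 452 = 5424
    Σ(formed) = 7256 kJ
  ΔH_I = 6288 − 7256 = −968 kJ
Reaction II:
  Bonds broken (reactants):
    C-C: 2 × 334 = 668
    C-H: 8 × 399 = 3192
    C=C: 1 × 593 = 593
    H-H: 1 × 422 = 422
    Σ(broken) = 4875 kJ
  Bonds formed (products):
    C-C: 3 × 334 = 1002
    C-H: 10 × 399 = 3990
    Σ(formed) = 4992 kJ
  ΔH_II = 4875 − 4992 = −117 kJ
ΔH_I − ΔH_II = −851 kJ, so reaction I has the more negative ΔH; |ΔH_I − ΔH_II| = 851 kJ.

Reaction I, by 851 kJ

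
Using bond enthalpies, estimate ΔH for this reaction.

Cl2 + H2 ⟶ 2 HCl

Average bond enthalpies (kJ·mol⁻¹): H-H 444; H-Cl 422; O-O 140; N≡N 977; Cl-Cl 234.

Bonds broken (reactants):
  Cl-Cl: 1 × 234 = 234
  H-H: 1 × 444 = 444
  Σ(broken) = 678 kJ
Bonds formed (products):
  H-Cl: 2 × 422 = 844
  Σ(formed) = 844 kJ
ΔH = Σ(broken) − Σ(formed) = 678 − 844 = −166 kJ

ΔH ≈ −166 kJ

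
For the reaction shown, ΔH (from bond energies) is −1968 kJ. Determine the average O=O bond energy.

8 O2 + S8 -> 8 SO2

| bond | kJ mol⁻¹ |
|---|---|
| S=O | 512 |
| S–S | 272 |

D(O=O) ≈ 506 kJ/mol

Let D be the O=O bond energy.
Σ(broken) = 8×D + 8×272 = 2176 + 8D
Σ(formed) = 16×512 = 8192
ΔH = Σ(broken) − Σ(formed) = (2176 + 8D) − (8192) = −6016 + 8D
Setting this equal to −1968 kJ gives 8D = 4048, so D = 506 kJ/mol.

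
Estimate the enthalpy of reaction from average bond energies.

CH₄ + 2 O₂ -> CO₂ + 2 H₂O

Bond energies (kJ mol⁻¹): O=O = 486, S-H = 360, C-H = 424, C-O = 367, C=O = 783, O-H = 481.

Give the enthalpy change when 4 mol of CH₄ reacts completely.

Bonds broken (reactants):
  C-H: 4 × 424 = 1696
  O=O: 2 × 486 = 972
  Σ(broken) = 2668 kJ
Bonds formed (products):
  C=O: 2 × 783 = 1566
  O-H: 4 × 481 = 1924
  Σ(formed) = 3490 kJ
ΔH = Σ(broken) − Σ(formed) = 2668 − 3490 = −822 kJ
For 4× the reaction as written: 4 × (−822) = −3288 kJ

ΔH = −3288 kJ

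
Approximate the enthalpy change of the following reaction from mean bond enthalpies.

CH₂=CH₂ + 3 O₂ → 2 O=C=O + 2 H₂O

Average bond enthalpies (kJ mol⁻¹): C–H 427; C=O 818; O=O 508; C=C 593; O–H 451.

Bonds broken (reactants):
  C–H: 4 × 427 = 1708
  C=C: 1 × 593 = 593
  O=O: 3 × 508 = 1524
  Σ(broken) = 3825 kJ
Bonds formed (products):
  C=O: 4 × 818 = 3272
  O–H: 4 × 451 = 1804
  Σ(formed) = 5076 kJ
ΔH = Σ(broken) − Σ(formed) = 3825 − 5076 = −1251 kJ

ΔH ≈ −1251 kJ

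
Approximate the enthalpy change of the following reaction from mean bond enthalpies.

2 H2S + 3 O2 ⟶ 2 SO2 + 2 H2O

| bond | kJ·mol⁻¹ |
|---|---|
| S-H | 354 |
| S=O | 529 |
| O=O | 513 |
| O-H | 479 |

Bonds broken (reactants):
  O=O: 3 × 513 = 1539
  S-H: 4 × 354 = 1416
  Σ(broken) = 2955 kJ
Bonds formed (products):
  O-H: 4 × 479 = 1916
  S=O: 4 × 529 = 2116
  Σ(formed) = 4032 kJ
ΔH = Σ(broken) − Σ(formed) = 2955 − 4032 = −1077 kJ

ΔH ≈ −1077 kJ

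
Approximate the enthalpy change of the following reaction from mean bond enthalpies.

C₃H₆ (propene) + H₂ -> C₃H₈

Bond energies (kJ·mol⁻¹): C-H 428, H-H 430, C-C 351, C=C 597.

ΔH ≈ −180 kJ

Bonds broken (reactants):
  C-C: 1 × 351 = 351
  C-H: 6 × 428 = 2568
  C=C: 1 × 597 = 597
  H-H: 1 × 430 = 430
  Σ(broken) = 3946 kJ
Bonds formed (products):
  C-C: 2 × 351 = 702
  C-H: 8 × 428 = 3424
  Σ(formed) = 4126 kJ
ΔH = Σ(broken) − Σ(formed) = 3946 − 4126 = −180 kJ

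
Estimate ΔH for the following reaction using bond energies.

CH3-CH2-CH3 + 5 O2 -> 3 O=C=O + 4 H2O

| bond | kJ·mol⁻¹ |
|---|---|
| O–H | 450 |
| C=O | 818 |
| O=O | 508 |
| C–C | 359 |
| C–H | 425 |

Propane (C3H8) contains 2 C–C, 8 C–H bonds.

ΔH ≈ −1850 kJ

Bonds broken (reactants):
  C–C: 2 × 359 = 718
  C–H: 8 × 425 = 3400
  O=O: 5 × 508 = 2540
  Σ(broken) = 6658 kJ
Bonds formed (products):
  C=O: 6 × 818 = 4908
  O–H: 8 × 450 = 3600
  Σ(formed) = 8508 kJ
ΔH = Σ(broken) − Σ(formed) = 6658 − 8508 = −1850 kJ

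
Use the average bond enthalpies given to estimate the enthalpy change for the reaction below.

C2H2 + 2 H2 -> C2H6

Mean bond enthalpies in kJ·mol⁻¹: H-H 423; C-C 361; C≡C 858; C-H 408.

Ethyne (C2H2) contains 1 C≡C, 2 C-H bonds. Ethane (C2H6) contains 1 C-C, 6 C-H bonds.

ΔH ≈ −289 kJ

Bonds broken (reactants):
  C≡C: 1 × 858 = 858
  C-H: 2 × 408 = 816
  H-H: 2 × 423 = 846
  Σ(broken) = 2520 kJ
Bonds formed (products):
  C-C: 1 × 361 = 361
  C-H: 6 × 408 = 2448
  Σ(formed) = 2809 kJ
ΔH = Σ(broken) − Σ(formed) = 2520 − 2809 = −289 kJ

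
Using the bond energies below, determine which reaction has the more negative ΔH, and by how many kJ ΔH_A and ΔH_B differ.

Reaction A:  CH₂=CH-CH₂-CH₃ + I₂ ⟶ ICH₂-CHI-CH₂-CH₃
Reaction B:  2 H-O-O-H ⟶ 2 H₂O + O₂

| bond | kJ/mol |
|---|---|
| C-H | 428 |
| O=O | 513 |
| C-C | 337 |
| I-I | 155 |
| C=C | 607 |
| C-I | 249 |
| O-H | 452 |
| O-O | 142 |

Reaction A:
  Bonds broken (reactants):
    C-C: 2 × 337 = 674
    C-H: 8 × 428 = 3424
    C=C: 1 × 607 = 607
    I-I: 1 × 155 = 155
    Σ(broken) = 4860 kJ
  Bonds formed (products):
    C-C: 3 × 337 = 1011
    C-H: 8 × 428 = 3424
    C-I: 2 × 249 = 498
    Σ(formed) = 4933 kJ
  ΔH_A = 4860 − 4933 = −73 kJ
Reaction B:
  Bonds broken (reactants):
    O-H: 4 × 452 = 1808
    O-O: 2 × 142 = 284
    Σ(broken) = 2092 kJ
  Bonds formed (products):
    O-H: 4 × 452 = 1808
    O=O: 1 × 513 = 513
    Σ(formed) = 2321 kJ
  ΔH_B = 2092 − 2321 = −229 kJ
ΔH_A − ΔH_B = +156 kJ, so reaction B has the more negative ΔH; |ΔH_A − ΔH_B| = 156 kJ.

Reaction B, by 156 kJ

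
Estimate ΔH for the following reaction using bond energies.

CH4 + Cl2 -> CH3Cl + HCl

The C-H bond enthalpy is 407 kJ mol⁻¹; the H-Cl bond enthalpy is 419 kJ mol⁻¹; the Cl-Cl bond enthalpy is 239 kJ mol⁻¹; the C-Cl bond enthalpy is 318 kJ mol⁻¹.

Bonds broken (reactants):
  C-H: 4 × 407 = 1628
  Cl-Cl: 1 × 239 = 239
  Σ(broken) = 1867 kJ
Bonds formed (products):
  C-Cl: 1 × 318 = 318
  C-H: 3 × 407 = 1221
  H-Cl: 1 × 419 = 419
  Σ(formed) = 1958 kJ
ΔH = Σ(broken) − Σ(formed) = 1867 − 1958 = −91 kJ

ΔH ≈ −91 kJ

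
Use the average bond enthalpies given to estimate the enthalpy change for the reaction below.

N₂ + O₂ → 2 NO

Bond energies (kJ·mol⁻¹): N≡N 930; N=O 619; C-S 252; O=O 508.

Bonds broken (reactants):
  N≡N: 1 × 930 = 930
  O=O: 1 × 508 = 508
  Σ(broken) = 1438 kJ
Bonds formed (products):
  N=O: 2 × 619 = 1238
  Σ(formed) = 1238 kJ
ΔH = Σ(broken) − Σ(formed) = 1438 − 1238 = +200 kJ

ΔH ≈ +200 kJ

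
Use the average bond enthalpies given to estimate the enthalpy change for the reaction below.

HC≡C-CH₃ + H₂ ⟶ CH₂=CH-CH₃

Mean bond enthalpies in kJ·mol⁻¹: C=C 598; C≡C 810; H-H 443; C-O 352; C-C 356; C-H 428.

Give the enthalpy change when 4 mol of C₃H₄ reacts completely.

ΔH = −804 kJ

Bonds broken (reactants):
  C≡C: 1 × 810 = 810
  C-C: 1 × 356 = 356
  C-H: 4 × 428 = 1712
  H-H: 1 × 443 = 443
  Σ(broken) = 3321 kJ
Bonds formed (products):
  C-C: 1 × 356 = 356
  C-H: 6 × 428 = 2568
  C=C: 1 × 598 = 598
  Σ(formed) = 3522 kJ
ΔH = Σ(broken) − Σ(formed) = 3321 − 3522 = −201 kJ
For 4× the reaction as written: 4 × (−201) = −804 kJ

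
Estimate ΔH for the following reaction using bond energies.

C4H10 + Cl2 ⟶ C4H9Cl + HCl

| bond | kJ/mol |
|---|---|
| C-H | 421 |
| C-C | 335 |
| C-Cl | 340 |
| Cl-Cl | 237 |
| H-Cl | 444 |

ΔH ≈ −126 kJ

Bonds broken (reactants):
  C-C: 3 × 335 = 1005
  C-H: 10 × 421 = 4210
  Cl-Cl: 1 × 237 = 237
  Σ(broken) = 5452 kJ
Bonds formed (products):
  C-C: 3 × 335 = 1005
  C-Cl: 1 × 340 = 340
  C-H: 9 × 421 = 3789
  H-Cl: 1 × 444 = 444
  Σ(formed) = 5578 kJ
ΔH = Σ(broken) − Σ(formed) = 5452 − 5578 = −126 kJ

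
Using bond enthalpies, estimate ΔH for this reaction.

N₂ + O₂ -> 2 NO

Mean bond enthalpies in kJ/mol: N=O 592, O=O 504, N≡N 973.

ΔH ≈ +293 kJ

Bonds broken (reactants):
  N≡N: 1 × 973 = 973
  O=O: 1 × 504 = 504
  Σ(broken) = 1477 kJ
Bonds formed (products):
  N=O: 2 × 592 = 1184
  Σ(formed) = 1184 kJ
ΔH = Σ(broken) − Σ(formed) = 1477 − 1184 = +293 kJ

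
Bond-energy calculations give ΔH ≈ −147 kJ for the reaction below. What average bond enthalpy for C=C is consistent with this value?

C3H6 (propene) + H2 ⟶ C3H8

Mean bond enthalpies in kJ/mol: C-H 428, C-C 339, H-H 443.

D(C=C) ≈ 605 kJ/mol

Let D be the C=C bond energy.
Σ(broken) = 1×339 + 6×428 + 1×D + 1×443 = 3350 + D
Σ(formed) = 2×339 + 8×428 = 4102
ΔH = Σ(broken) − Σ(formed) = (3350 + D) − (4102) = −752 + D
Setting this equal to −147 kJ gives D = 605 kJ/mol.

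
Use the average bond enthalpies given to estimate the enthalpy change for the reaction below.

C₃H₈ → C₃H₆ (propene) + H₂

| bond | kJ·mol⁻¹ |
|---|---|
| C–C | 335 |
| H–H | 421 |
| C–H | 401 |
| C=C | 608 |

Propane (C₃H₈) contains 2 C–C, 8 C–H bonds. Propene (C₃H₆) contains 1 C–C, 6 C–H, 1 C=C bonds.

ΔH ≈ +108 kJ

Bonds broken (reactants):
  C–C: 2 × 335 = 670
  C–H: 8 × 401 = 3208
  Σ(broken) = 3878 kJ
Bonds formed (products):
  C–C: 1 × 335 = 335
  C–H: 6 × 401 = 2406
  C=C: 1 × 608 = 608
  H–H: 1 × 421 = 421
  Σ(formed) = 3770 kJ
ΔH = Σ(broken) − Σ(formed) = 3878 − 3770 = +108 kJ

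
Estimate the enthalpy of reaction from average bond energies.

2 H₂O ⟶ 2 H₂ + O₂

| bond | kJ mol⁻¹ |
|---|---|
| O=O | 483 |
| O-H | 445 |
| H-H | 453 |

ΔH ≈ +391 kJ

Bonds broken (reactants):
  O-H: 4 × 445 = 1780
  Σ(broken) = 1780 kJ
Bonds formed (products):
  H-H: 2 × 453 = 906
  O=O: 1 × 483 = 483
  Σ(formed) = 1389 kJ
ΔH = Σ(broken) − Σ(formed) = 1780 − 1389 = +391 kJ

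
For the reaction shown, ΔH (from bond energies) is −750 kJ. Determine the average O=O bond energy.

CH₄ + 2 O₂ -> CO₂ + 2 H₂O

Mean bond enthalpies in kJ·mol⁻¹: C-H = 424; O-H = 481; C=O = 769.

D(O=O) ≈ 508 kJ/mol

Let D be the O=O bond energy.
Σ(broken) = 4×424 + 2×D = 1696 + 2D
Σ(formed) = 2×769 + 4×481 = 3462
ΔH = Σ(broken) − Σ(formed) = (1696 + 2D) − (3462) = −1766 + 2D
Setting this equal to −750 kJ gives 2D = 1016, so D = 508 kJ/mol.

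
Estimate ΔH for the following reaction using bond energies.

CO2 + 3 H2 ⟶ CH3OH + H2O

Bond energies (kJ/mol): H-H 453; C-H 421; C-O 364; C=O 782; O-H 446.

Bonds broken (reactants):
  C=O: 2 × 782 = 1564
  H-H: 3 × 453 = 1359
  Σ(broken) = 2923 kJ
Bonds formed (products):
  C-H: 3 × 421 = 1263
  C-O: 1 × 364 = 364
  O-H: 3 × 446 = 1338
  Σ(formed) = 2965 kJ
ΔH = Σ(broken) − Σ(formed) = 2923 − 2965 = −42 kJ

ΔH ≈ −42 kJ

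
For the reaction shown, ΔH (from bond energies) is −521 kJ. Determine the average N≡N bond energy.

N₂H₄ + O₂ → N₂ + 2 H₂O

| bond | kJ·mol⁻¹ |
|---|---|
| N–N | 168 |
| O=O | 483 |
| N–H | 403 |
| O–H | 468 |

D(N≡N) ≈ 912 kJ/mol

Let D be the N≡N bond energy.
Σ(broken) = 4×403 + 1×168 + 1×483 = 2263
Σ(formed) = 1×D + 4×468 = 1872 + D
ΔH = Σ(broken) − Σ(formed) = (2263) − (1872 + D) = +391 − D
Setting this equal to −521 kJ gives D = 912 kJ/mol.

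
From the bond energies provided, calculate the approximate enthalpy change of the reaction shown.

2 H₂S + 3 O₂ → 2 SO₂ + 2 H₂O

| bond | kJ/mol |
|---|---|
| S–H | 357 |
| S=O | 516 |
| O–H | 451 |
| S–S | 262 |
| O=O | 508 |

Bonds broken (reactants):
  O=O: 3 × 508 = 1524
  S–H: 4 × 357 = 1428
  Σ(broken) = 2952 kJ
Bonds formed (products):
  O–H: 4 × 451 = 1804
  S=O: 4 × 516 = 2064
  Σ(formed) = 3868 kJ
ΔH = Σ(broken) − Σ(formed) = 2952 − 3868 = −916 kJ

ΔH ≈ −916 kJ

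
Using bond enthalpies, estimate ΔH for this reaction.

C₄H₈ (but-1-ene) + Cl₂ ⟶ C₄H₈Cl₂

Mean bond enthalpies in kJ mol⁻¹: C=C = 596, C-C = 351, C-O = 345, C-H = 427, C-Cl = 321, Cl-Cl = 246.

ΔH ≈ −151 kJ

Bonds broken (reactants):
  C-C: 2 × 351 = 702
  C-H: 8 × 427 = 3416
  C=C: 1 × 596 = 596
  Cl-Cl: 1 × 246 = 246
  Σ(broken) = 4960 kJ
Bonds formed (products):
  C-C: 3 × 351 = 1053
  C-Cl: 2 × 321 = 642
  C-H: 8 × 427 = 3416
  Σ(formed) = 5111 kJ
ΔH = Σ(broken) − Σ(formed) = 4960 − 5111 = −151 kJ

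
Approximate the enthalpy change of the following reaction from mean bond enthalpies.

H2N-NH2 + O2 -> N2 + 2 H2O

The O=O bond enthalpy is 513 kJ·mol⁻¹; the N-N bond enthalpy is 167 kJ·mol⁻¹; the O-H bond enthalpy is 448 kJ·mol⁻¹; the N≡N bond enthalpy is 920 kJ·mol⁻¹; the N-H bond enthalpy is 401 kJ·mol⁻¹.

Bonds broken (reactants):
  N-H: 4 × 401 = 1604
  N-N: 1 × 167 = 167
  O=O: 1 × 513 = 513
  Σ(broken) = 2284 kJ
Bonds formed (products):
  N≡N: 1 × 920 = 920
  O-H: 4 × 448 = 1792
  Σ(formed) = 2712 kJ
ΔH = Σ(broken) − Σ(formed) = 2284 − 2712 = −428 kJ

ΔH ≈ −428 kJ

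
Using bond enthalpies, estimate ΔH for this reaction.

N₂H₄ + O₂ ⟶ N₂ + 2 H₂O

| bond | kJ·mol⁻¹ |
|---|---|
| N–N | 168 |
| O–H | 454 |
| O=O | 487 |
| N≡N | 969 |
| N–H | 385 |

ΔH ≈ −590 kJ

Bonds broken (reactants):
  N–H: 4 × 385 = 1540
  N–N: 1 × 168 = 168
  O=O: 1 × 487 = 487
  Σ(broken) = 2195 kJ
Bonds formed (products):
  N≡N: 1 × 969 = 969
  O–H: 4 × 454 = 1816
  Σ(formed) = 2785 kJ
ΔH = Σ(broken) − Σ(formed) = 2195 − 2785 = −590 kJ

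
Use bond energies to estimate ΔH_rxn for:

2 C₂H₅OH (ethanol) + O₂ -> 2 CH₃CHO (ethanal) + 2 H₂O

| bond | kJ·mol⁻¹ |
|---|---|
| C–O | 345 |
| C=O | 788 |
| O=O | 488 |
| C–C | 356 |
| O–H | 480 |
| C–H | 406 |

Bonds broken (reactants):
  C–C: 2 × 356 = 712
  C–H: 10 × 406 = 4060
  C–O: 2 × 345 = 690
  O–H: 2 × 480 = 960
  O=O: 1 × 488 = 488
  Σ(broken) = 6910 kJ
Bonds formed (products):
  C–C: 2 × 356 = 712
  C–H: 8 × 406 = 3248
  C=O: 2 × 788 = 1576
  O–H: 4 × 480 = 1920
  Σ(formed) = 7456 kJ
ΔH = Σ(broken) − Σ(formed) = 6910 − 7456 = −546 kJ

ΔH ≈ −546 kJ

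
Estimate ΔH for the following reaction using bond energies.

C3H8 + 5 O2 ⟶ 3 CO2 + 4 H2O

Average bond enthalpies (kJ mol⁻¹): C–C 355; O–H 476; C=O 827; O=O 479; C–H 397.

Bonds broken (reactants):
  C–C: 2 × 355 = 710
  C–H: 8 × 397 = 3176
  O=O: 5 × 479 = 2395
  Σ(broken) = 6281 kJ
Bonds formed (products):
  C=O: 6 × 827 = 4962
  O–H: 8 × 476 = 3808
  Σ(formed) = 8770 kJ
ΔH = Σ(broken) − Σ(formed) = 6281 − 8770 = −2489 kJ

ΔH ≈ −2489 kJ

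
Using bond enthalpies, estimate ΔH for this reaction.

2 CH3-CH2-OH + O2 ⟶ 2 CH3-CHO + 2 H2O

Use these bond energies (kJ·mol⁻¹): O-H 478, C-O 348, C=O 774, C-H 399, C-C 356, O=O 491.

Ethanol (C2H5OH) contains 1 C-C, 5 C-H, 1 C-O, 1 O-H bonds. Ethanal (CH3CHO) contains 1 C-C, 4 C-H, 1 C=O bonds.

ΔH ≈ −519 kJ

Bonds broken (reactants):
  C-C: 2 × 356 = 712
  C-H: 10 × 399 = 3990
  C-O: 2 × 348 = 696
  O-H: 2 × 478 = 956
  O=O: 1 × 491 = 491
  Σ(broken) = 6845 kJ
Bonds formed (products):
  C-C: 2 × 356 = 712
  C-H: 8 × 399 = 3192
  C=O: 2 × 774 = 1548
  O-H: 4 × 478 = 1912
  Σ(formed) = 7364 kJ
ΔH = Σ(broken) − Σ(formed) = 6845 − 7364 = −519 kJ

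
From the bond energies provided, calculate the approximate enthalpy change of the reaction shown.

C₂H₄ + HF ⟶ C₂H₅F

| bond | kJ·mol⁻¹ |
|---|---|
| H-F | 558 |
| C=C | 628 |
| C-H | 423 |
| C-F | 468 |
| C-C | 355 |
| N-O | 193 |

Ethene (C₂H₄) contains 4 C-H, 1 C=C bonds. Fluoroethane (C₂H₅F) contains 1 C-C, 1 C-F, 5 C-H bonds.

ΔH ≈ −60 kJ

Bonds broken (reactants):
  C-H: 4 × 423 = 1692
  C=C: 1 × 628 = 628
  H-F: 1 × 558 = 558
  Σ(broken) = 2878 kJ
Bonds formed (products):
  C-C: 1 × 355 = 355
  C-F: 1 × 468 = 468
  C-H: 5 × 423 = 2115
  Σ(formed) = 2938 kJ
ΔH = Σ(broken) − Σ(formed) = 2878 − 2938 = −60 kJ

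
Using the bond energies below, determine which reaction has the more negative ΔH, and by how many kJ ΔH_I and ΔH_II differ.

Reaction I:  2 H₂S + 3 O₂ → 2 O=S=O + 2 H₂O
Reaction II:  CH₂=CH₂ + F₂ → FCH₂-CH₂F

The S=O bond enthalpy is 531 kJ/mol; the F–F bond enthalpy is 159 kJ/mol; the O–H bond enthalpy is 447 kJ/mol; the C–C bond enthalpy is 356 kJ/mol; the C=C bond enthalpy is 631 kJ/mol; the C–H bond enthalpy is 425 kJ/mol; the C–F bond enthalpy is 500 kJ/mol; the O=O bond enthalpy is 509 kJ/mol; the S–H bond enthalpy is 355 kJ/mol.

Reaction I:
  Bonds broken (reactants):
    O=O: 3 × 509 = 1527
    S–H: 4 × 355 = 1420
    Σ(broken) = 2947 kJ
  Bonds formed (products):
    O–H: 4 × 447 = 1788
    S=O: 4 × 531 = 2124
    Σ(formed) = 3912 kJ
  ΔH_I = 2947 − 3912 = −965 kJ
Reaction II:
  Bonds broken (reactants):
    C–H: 4 × 425 = 1700
    C=C: 1 × 631 = 631
    F–F: 1 × 159 = 159
    Σ(broken) = 2490 kJ
  Bonds formed (products):
    C–C: 1 × 356 = 356
    C–F: 2 × 500 = 1000
    C–H: 4 × 425 = 1700
    Σ(formed) = 3056 kJ
  ΔH_II = 2490 − 3056 = −566 kJ
ΔH_I − ΔH_II = −399 kJ, so reaction I has the more negative ΔH; |ΔH_I − ΔH_II| = 399 kJ.

Reaction I, by 399 kJ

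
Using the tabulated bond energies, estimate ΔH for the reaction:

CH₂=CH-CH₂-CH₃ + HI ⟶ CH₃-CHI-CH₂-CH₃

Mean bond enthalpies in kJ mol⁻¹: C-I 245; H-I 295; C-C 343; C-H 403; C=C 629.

ΔH ≈ −67 kJ

Bonds broken (reactants):
  C-C: 2 × 343 = 686
  C-H: 8 × 403 = 3224
  C=C: 1 × 629 = 629
  H-I: 1 × 295 = 295
  Σ(broken) = 4834 kJ
Bonds formed (products):
  C-C: 3 × 343 = 1029
  C-H: 9 × 403 = 3627
  C-I: 1 × 245 = 245
  Σ(formed) = 4901 kJ
ΔH = Σ(broken) − Σ(formed) = 4834 − 4901 = −67 kJ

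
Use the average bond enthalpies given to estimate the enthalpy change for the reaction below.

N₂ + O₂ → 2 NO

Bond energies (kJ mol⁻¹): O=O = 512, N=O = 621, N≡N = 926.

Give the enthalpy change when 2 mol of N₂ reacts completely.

Bonds broken (reactants):
  N≡N: 1 × 926 = 926
  O=O: 1 × 512 = 512
  Σ(broken) = 1438 kJ
Bonds formed (products):
  N=O: 2 × 621 = 1242
  Σ(formed) = 1242 kJ
ΔH = Σ(broken) − Σ(formed) = 1438 − 1242 = +196 kJ
For 2× the reaction as written: 2 × (+196) = +392 kJ

ΔH = +392 kJ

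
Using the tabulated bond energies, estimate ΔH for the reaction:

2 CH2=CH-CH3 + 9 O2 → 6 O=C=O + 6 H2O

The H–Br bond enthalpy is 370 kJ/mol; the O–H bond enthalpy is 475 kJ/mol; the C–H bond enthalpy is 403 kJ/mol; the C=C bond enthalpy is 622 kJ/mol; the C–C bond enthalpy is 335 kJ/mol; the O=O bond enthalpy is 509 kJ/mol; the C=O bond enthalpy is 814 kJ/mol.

Bonds broken (reactants):
  C–C: 2 × 335 = 670
  C–H: 12 × 403 = 4836
  C=C: 2 × 622 = 1244
  O=O: 9 × 509 = 4581
  Σ(broken) = 11331 kJ
Bonds formed (products):
  C=O: 12 × 814 = 9768
  O–H: 12 × 475 = 5700
  Σ(formed) = 15468 kJ
ΔH = Σ(broken) − Σ(formed) = 11331 − 15468 = −4137 kJ

ΔH ≈ −4137 kJ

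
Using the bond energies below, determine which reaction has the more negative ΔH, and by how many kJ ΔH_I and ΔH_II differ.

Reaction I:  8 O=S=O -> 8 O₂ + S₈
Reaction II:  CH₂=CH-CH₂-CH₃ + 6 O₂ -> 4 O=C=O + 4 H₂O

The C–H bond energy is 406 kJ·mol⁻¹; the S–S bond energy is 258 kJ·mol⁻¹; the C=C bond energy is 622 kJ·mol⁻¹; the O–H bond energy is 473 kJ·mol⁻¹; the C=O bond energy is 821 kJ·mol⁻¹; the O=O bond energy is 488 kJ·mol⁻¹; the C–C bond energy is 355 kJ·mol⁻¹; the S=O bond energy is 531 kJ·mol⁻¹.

Reaction II, by 5372 kJ

Reaction I:
  Bonds broken (reactants):
    S=O: 16 × 531 = 8496
    Σ(broken) = 8496 kJ
  Bonds formed (products):
    O=O: 8 × 488 = 3904
    S–S: 8 × 258 = 2064
    Σ(formed) = 5968 kJ
  ΔH_I = 8496 − 5968 = +2528 kJ
Reaction II:
  Bonds broken (reactants):
    C–C: 2 × 355 = 710
    C–H: 8 × 406 = 3248
    C=C: 1 × 622 = 622
    O=O: 6 × 488 = 2928
    Σ(broken) = 7508 kJ
  Bonds formed (products):
    C=O: 8 × 821 = 6568
    O–H: 8 × 473 = 3784
    Σ(formed) = 10352 kJ
  ΔH_II = 7508 − 10352 = −2844 kJ
ΔH_I − ΔH_II = +5372 kJ, so reaction II has the more negative ΔH; |ΔH_I − ΔH_II| = 5372 kJ.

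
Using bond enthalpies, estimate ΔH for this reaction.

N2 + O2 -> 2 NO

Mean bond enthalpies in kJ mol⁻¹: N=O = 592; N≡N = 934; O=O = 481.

Bonds broken (reactants):
  N≡N: 1 × 934 = 934
  O=O: 1 × 481 = 481
  Σ(broken) = 1415 kJ
Bonds formed (products):
  N=O: 2 × 592 = 1184
  Σ(formed) = 1184 kJ
ΔH = Σ(broken) − Σ(formed) = 1415 − 1184 = +231 kJ

ΔH ≈ +231 kJ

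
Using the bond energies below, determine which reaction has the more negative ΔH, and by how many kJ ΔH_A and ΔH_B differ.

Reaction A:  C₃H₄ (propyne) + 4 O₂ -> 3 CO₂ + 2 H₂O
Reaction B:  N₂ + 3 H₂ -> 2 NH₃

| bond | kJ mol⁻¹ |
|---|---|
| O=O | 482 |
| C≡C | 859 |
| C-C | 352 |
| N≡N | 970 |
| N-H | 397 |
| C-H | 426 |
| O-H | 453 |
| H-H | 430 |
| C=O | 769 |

Reaction A, by 1461 kJ

Reaction A:
  Bonds broken (reactants):
    C≡C: 1 × 859 = 859
    C-C: 1 × 352 = 352
    C-H: 4 × 426 = 1704
    O=O: 4 × 482 = 1928
    Σ(broken) = 4843 kJ
  Bonds formed (products):
    C=O: 6 × 769 = 4614
    O-H: 4 × 453 = 1812
    Σ(formed) = 6426 kJ
  ΔH_A = 4843 − 6426 = −1583 kJ
Reaction B:
  Bonds broken (reactants):
    H-H: 3 × 430 = 1290
    N≡N: 1 × 970 = 970
    Σ(broken) = 2260 kJ
  Bonds formed (products):
    N-H: 6 × 397 = 2382
    Σ(formed) = 2382 kJ
  ΔH_B = 2260 − 2382 = −122 kJ
ΔH_A − ΔH_B = −1461 kJ, so reaction A has the more negative ΔH; |ΔH_A − ΔH_B| = 1461 kJ.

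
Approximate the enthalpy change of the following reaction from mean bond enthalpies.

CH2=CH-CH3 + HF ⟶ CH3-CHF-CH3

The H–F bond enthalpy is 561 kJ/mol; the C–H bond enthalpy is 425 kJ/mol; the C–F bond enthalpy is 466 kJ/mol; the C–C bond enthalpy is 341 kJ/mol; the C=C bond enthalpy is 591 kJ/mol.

Bonds broken (reactants):
  C–C: 1 × 341 = 341
  C–H: 6 × 425 = 2550
  C=C: 1 × 591 = 591
  H–F: 1 × 561 = 561
  Σ(broken) = 4043 kJ
Bonds formed (products):
  C–C: 2 × 341 = 682
  C–F: 1 × 466 = 466
  C–H: 7 × 425 = 2975
  Σ(formed) = 4123 kJ
ΔH = Σ(broken) − Σ(formed) = 4043 − 4123 = −80 kJ

ΔH ≈ −80 kJ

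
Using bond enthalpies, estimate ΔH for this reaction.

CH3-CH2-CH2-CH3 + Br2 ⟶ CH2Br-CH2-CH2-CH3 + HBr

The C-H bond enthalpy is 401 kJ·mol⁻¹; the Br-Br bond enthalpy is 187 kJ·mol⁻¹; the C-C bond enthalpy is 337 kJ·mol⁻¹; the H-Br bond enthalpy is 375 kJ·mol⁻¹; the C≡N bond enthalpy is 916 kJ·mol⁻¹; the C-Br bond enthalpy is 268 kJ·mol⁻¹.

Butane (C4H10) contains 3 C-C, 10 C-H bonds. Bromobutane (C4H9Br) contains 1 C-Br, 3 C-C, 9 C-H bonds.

ΔH ≈ −55 kJ

Bonds broken (reactants):
  Br-Br: 1 × 187 = 187
  C-C: 3 × 337 = 1011
  C-H: 10 × 401 = 4010
  Σ(broken) = 5208 kJ
Bonds formed (products):
  C-Br: 1 × 268 = 268
  C-C: 3 × 337 = 1011
  C-H: 9 × 401 = 3609
  H-Br: 1 × 375 = 375
  Σ(formed) = 5263 kJ
ΔH = Σ(broken) − Σ(formed) = 5208 − 5263 = −55 kJ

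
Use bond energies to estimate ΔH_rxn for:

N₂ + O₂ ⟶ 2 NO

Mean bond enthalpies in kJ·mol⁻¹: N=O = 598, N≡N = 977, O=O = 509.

ΔH ≈ +290 kJ

Bonds broken (reactants):
  N≡N: 1 × 977 = 977
  O=O: 1 × 509 = 509
  Σ(broken) = 1486 kJ
Bonds formed (products):
  N=O: 2 × 598 = 1196
  Σ(formed) = 1196 kJ
ΔH = Σ(broken) − Σ(formed) = 1486 − 1196 = +290 kJ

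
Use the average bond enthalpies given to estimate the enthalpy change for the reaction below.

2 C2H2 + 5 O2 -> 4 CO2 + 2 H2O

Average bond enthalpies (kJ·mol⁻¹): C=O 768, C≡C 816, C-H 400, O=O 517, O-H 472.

Bonds broken (reactants):
  C≡C: 2 × 816 = 1632
  C-H: 4 × 400 = 1600
  O=O: 5 × 517 = 2585
  Σ(broken) = 5817 kJ
Bonds formed (products):
  C=O: 8 × 768 = 6144
  O-H: 4 × 472 = 1888
  Σ(formed) = 8032 kJ
ΔH = Σ(broken) − Σ(formed) = 5817 − 8032 = −2215 kJ

ΔH ≈ −2215 kJ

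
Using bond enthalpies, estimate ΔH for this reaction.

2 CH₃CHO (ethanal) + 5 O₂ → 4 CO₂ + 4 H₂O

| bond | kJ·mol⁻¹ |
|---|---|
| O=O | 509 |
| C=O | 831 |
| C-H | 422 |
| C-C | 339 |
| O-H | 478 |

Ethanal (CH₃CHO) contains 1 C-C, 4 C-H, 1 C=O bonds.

ΔH ≈ −2211 kJ

Bonds broken (reactants):
  C-C: 2 × 339 = 678
  C-H: 8 × 422 = 3376
  C=O: 2 × 831 = 1662
  O=O: 5 × 509 = 2545
  Σ(broken) = 8261 kJ
Bonds formed (products):
  C=O: 8 × 831 = 6648
  O-H: 8 × 478 = 3824
  Σ(formed) = 10472 kJ
ΔH = Σ(broken) − Σ(formed) = 8261 − 10472 = −2211 kJ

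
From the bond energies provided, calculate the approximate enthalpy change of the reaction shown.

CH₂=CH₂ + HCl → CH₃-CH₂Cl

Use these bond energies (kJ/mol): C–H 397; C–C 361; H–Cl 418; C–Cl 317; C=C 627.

Bonds broken (reactants):
  C–H: 4 × 397 = 1588
  C=C: 1 × 627 = 627
  H–Cl: 1 × 418 = 418
  Σ(broken) = 2633 kJ
Bonds formed (products):
  C–C: 1 × 361 = 361
  C–Cl: 1 × 317 = 317
  C–H: 5 × 397 = 1985
  Σ(formed) = 2663 kJ
ΔH = Σ(broken) − Σ(formed) = 2633 − 2663 = −30 kJ

ΔH ≈ −30 kJ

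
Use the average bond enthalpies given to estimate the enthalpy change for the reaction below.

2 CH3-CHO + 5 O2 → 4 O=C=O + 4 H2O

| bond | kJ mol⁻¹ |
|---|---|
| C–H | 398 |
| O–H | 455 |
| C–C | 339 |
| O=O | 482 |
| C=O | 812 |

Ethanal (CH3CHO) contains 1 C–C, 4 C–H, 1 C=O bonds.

ΔH ≈ −2240 kJ

Bonds broken (reactants):
  C–C: 2 × 339 = 678
  C–H: 8 × 398 = 3184
  C=O: 2 × 812 = 1624
  O=O: 5 × 482 = 2410
  Σ(broken) = 7896 kJ
Bonds formed (products):
  C=O: 8 × 812 = 6496
  O–H: 8 × 455 = 3640
  Σ(formed) = 10136 kJ
ΔH = Σ(broken) − Σ(formed) = 7896 − 10136 = −2240 kJ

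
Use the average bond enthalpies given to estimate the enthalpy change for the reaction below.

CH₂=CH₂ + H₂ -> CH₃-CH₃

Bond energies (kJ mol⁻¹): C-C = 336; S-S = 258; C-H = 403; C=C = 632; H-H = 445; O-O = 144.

ΔH ≈ −65 kJ

Bonds broken (reactants):
  C-H: 4 × 403 = 1612
  C=C: 1 × 632 = 632
  H-H: 1 × 445 = 445
  Σ(broken) = 2689 kJ
Bonds formed (products):
  C-C: 1 × 336 = 336
  C-H: 6 × 403 = 2418
  Σ(formed) = 2754 kJ
ΔH = Σ(broken) − Σ(formed) = 2689 − 2754 = −65 kJ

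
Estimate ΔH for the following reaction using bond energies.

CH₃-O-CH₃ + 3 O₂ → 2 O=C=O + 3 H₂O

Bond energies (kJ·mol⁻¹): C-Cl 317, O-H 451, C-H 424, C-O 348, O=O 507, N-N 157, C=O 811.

Bonds broken (reactants):
  C-H: 6 × 424 = 2544
  C-O: 2 × 348 = 696
  O=O: 3 × 507 = 1521
  Σ(broken) = 4761 kJ
Bonds formed (products):
  C=O: 4 × 811 = 3244
  O-H: 6 × 451 = 2706
  Σ(formed) = 5950 kJ
ΔH = Σ(broken) − Σ(formed) = 4761 − 5950 = −1189 kJ

ΔH ≈ −1189 kJ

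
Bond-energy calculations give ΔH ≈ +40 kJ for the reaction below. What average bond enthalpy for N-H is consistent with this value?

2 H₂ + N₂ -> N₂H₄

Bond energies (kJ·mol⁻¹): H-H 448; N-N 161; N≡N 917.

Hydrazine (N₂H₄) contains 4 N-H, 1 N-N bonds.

Let D be the N-H bond energy.
Σ(broken) = 2×448 + 1×917 = 1813
Σ(formed) = 4×D + 1×161 = 161 + 4D
ΔH = Σ(broken) − Σ(formed) = (1813) − (161 + 4D) = +1652 − 4D
Setting this equal to +40 kJ gives 4D = 1612, so D = 403 kJ/mol.

D(N-H) ≈ 403 kJ/mol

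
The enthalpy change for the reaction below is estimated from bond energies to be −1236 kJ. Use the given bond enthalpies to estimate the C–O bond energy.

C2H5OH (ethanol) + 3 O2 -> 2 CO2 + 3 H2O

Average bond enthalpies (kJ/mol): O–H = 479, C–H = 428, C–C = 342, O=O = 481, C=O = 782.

Let D be the C–O bond energy.
Σ(broken) = 1×342 + 5×428 + 1×D + 1×479 + 3×481 = 4404 + D
Σ(formed) = 4×782 + 6×479 = 6002
ΔH = Σ(broken) − Σ(formed) = (4404 + D) − (6002) = −1598 + D
Setting this equal to −1236 kJ gives D = 362 kJ/mol.

D(C–O) ≈ 362 kJ/mol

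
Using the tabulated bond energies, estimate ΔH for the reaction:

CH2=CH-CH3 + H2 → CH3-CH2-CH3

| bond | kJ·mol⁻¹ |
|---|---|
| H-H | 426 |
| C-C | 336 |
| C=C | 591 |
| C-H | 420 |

Bonds broken (reactants):
  C-C: 1 × 336 = 336
  C-H: 6 × 420 = 2520
  C=C: 1 × 591 = 591
  H-H: 1 × 426 = 426
  Σ(broken) = 3873 kJ
Bonds formed (products):
  C-C: 2 × 336 = 672
  C-H: 8 × 420 = 3360
  Σ(formed) = 4032 kJ
ΔH = Σ(broken) − Σ(formed) = 3873 − 4032 = −159 kJ

ΔH ≈ −159 kJ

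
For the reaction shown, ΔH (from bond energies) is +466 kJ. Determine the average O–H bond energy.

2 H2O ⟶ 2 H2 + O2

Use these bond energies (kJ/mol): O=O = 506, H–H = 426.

Let D be the O–H bond energy.
Σ(broken) = 4×D = 4D
Σ(formed) = 2×426 + 1×506 = 1358
ΔH = Σ(broken) − Σ(formed) = (4D) − (1358) = −1358 + 4D
Setting this equal to +466 kJ gives 4D = 1824, so D = 456 kJ/mol.

D(O–H) ≈ 456 kJ/mol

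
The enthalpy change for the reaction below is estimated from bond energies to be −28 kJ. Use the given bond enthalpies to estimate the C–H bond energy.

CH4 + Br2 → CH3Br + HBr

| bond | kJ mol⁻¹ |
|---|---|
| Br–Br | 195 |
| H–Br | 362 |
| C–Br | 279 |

D(C–H) ≈ 418 kJ/mol

Let D be the C–H bond energy.
Σ(broken) = 1×195 + 4×D = 195 + 4D
Σ(formed) = 1×279 + 3×D + 1×362 = 641 + 3D
ΔH = Σ(broken) − Σ(formed) = (195 + 4D) − (641 + 3D) = −446 + D
Setting this equal to −28 kJ gives D = 418 kJ/mol.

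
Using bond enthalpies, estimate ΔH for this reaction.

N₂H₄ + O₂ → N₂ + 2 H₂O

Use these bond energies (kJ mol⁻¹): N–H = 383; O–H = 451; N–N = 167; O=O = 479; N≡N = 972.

ΔH ≈ −598 kJ

Bonds broken (reactants):
  N–H: 4 × 383 = 1532
  N–N: 1 × 167 = 167
  O=O: 1 × 479 = 479
  Σ(broken) = 2178 kJ
Bonds formed (products):
  N≡N: 1 × 972 = 972
  O–H: 4 × 451 = 1804
  Σ(formed) = 2776 kJ
ΔH = Σ(broken) − Σ(formed) = 2178 − 2776 = −598 kJ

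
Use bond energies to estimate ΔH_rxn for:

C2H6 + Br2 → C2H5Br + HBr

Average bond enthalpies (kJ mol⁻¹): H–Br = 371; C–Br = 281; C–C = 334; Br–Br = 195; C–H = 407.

Bonds broken (reactants):
  Br–Br: 1 × 195 = 195
  C–C: 1 × 334 = 334
  C–H: 6 × 407 = 2442
  Σ(broken) = 2971 kJ
Bonds formed (products):
  C–Br: 1 × 281 = 281
  C–C: 1 × 334 = 334
  C–H: 5 × 407 = 2035
  H–Br: 1 × 371 = 371
  Σ(formed) = 3021 kJ
ΔH = Σ(broken) − Σ(formed) = 2971 − 3021 = −50 kJ

ΔH ≈ −50 kJ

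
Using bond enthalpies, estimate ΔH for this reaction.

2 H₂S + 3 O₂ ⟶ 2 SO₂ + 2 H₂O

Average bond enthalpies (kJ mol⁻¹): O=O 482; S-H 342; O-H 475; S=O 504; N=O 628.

ΔH ≈ −1102 kJ

Bonds broken (reactants):
  O=O: 3 × 482 = 1446
  S-H: 4 × 342 = 1368
  Σ(broken) = 2814 kJ
Bonds formed (products):
  O-H: 4 × 475 = 1900
  S=O: 4 × 504 = 2016
  Σ(formed) = 3916 kJ
ΔH = Σ(broken) − Σ(formed) = 2814 − 3916 = −1102 kJ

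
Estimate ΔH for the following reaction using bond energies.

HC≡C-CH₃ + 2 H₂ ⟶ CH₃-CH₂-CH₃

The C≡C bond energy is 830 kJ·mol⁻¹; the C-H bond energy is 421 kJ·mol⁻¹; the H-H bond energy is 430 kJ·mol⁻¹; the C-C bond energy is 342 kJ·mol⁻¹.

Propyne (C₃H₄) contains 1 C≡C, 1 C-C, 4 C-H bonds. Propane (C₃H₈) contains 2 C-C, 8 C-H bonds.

Bonds broken (reactants):
  C≡C: 1 × 830 = 830
  C-C: 1 × 342 = 342
  C-H: 4 × 421 = 1684
  H-H: 2 × 430 = 860
  Σ(broken) = 3716 kJ
Bonds formed (products):
  C-C: 2 × 342 = 684
  C-H: 8 × 421 = 3368
  Σ(formed) = 4052 kJ
ΔH = Σ(broken) − Σ(formed) = 3716 − 4052 = −336 kJ

ΔH ≈ −336 kJ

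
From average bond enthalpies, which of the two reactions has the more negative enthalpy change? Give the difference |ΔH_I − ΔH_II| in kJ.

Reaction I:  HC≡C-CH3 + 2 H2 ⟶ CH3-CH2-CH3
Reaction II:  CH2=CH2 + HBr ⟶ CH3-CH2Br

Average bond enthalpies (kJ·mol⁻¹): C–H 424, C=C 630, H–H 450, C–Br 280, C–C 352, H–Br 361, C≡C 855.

Reaction I, by 228 kJ

Reaction I:
  Bonds broken (reactants):
    C≡C: 1 × 855 = 855
    C–C: 1 × 352 = 352
    C–H: 4 × 424 = 1696
    H–H: 2 × 450 = 900
    Σ(broken) = 3803 kJ
  Bonds formed (products):
    C–C: 2 × 352 = 704
    C–H: 8 × 424 = 3392
    Σ(formed) = 4096 kJ
  ΔH_I = 3803 − 4096 = −293 kJ
Reaction II:
  Bonds broken (reactants):
    C–H: 4 × 424 = 1696
    C=C: 1 × 630 = 630
    H–Br: 1 × 361 = 361
    Σ(broken) = 2687 kJ
  Bonds formed (products):
    C–Br: 1 × 280 = 280
    C–C: 1 × 352 = 352
    C–H: 5 × 424 = 2120
    Σ(formed) = 2752 kJ
  ΔH_II = 2687 − 2752 = −65 kJ
ΔH_I − ΔH_II = −228 kJ, so reaction I has the more negative ΔH; |ΔH_I − ΔH_II| = 228 kJ.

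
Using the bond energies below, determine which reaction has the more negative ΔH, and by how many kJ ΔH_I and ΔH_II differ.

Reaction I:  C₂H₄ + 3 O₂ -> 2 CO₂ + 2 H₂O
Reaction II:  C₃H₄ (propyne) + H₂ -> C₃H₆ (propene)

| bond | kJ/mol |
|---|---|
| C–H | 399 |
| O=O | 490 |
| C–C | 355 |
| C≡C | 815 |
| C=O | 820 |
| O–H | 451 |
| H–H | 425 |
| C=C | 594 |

Reaction I:
  Bonds broken (reactants):
    C–H: 4 × 399 = 1596
    C=C: 1 × 594 = 594
    O=O: 3 × 490 = 1470
    Σ(broken) = 3660 kJ
  Bonds formed (products):
    C=O: 4 × 820 = 3280
    O–H: 4 × 451 = 1804
    Σ(formed) = 5084 kJ
  ΔH_I = 3660 − 5084 = −1424 kJ
Reaction II:
  Bonds broken (reactants):
    C≡C: 1 × 815 = 815
    C–C: 1 × 355 = 355
    C–H: 4 × 399 = 1596
    H–H: 1 × 425 = 425
    Σ(broken) = 3191 kJ
  Bonds formed (products):
    C–C: 1 × 355 = 355
    C–H: 6 × 399 = 2394
    C=C: 1 × 594 = 594
    Σ(formed) = 3343 kJ
  ΔH_II = 3191 − 3343 = −152 kJ
ΔH_I − ΔH_II = −1272 kJ, so reaction I has the more negative ΔH; |ΔH_I − ΔH_II| = 1272 kJ.

Reaction I, by 1272 kJ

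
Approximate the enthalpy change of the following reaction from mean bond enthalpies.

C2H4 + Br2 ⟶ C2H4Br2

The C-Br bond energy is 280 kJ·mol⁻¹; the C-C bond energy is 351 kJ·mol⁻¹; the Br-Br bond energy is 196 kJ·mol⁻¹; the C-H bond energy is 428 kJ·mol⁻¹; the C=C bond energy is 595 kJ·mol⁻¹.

Bonds broken (reactants):
  Br-Br: 1 × 196 = 196
  C-H: 4 × 428 = 1712
  C=C: 1 × 595 = 595
  Σ(broken) = 2503 kJ
Bonds formed (products):
  C-Br: 2 × 280 = 560
  C-C: 1 × 351 = 351
  C-H: 4 × 428 = 1712
  Σ(formed) = 2623 kJ
ΔH = Σ(broken) − Σ(formed) = 2503 − 2623 = −120 kJ

ΔH ≈ −120 kJ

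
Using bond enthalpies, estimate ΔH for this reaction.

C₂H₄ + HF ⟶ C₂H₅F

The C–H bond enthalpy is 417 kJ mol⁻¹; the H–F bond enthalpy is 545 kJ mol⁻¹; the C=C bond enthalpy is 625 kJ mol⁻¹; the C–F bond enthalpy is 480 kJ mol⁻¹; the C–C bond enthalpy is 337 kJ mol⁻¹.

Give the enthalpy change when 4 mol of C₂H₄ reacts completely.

ΔH = −256 kJ

Bonds broken (reactants):
  C–H: 4 × 417 = 1668
  C=C: 1 × 625 = 625
  H–F: 1 × 545 = 545
  Σ(broken) = 2838 kJ
Bonds formed (products):
  C–C: 1 × 337 = 337
  C–F: 1 × 480 = 480
  C–H: 5 × 417 = 2085
  Σ(formed) = 2902 kJ
ΔH = Σ(broken) − Σ(formed) = 2838 − 2902 = −64 kJ
For 4× the reaction as written: 4 × (−64) = −256 kJ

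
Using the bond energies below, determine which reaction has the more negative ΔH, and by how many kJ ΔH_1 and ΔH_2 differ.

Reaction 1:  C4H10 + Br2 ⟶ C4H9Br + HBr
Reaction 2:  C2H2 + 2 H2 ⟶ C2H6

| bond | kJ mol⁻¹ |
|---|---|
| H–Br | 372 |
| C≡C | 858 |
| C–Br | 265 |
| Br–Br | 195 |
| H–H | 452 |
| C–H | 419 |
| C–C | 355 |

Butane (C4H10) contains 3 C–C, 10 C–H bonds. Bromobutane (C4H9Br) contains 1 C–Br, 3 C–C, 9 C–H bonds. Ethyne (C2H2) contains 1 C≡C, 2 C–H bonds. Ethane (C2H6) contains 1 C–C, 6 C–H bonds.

Reaction 1:
  Bonds broken (reactants):
    Br–Br: 1 × 195 = 195
    C–C: 3 × 355 = 1065
    C–H: 10 × 419 = 4190
    Σ(broken) = 5450 kJ
  Bonds formed (products):
    C–Br: 1 × 265 = 265
    C–C: 3 × 355 = 1065
    C–H: 9 × 419 = 3771
    H–Br: 1 × 372 = 372
    Σ(formed) = 5473 kJ
  ΔH_1 = 5450 − 5473 = −23 kJ
Reaction 2:
  Bonds broken (reactants):
    C≡C: 1 × 858 = 858
    C–H: 2 × 419 = 838
    H–H: 2 × 452 = 904
    Σ(broken) = 2600 kJ
  Bonds formed (products):
    C–C: 1 × 355 = 355
    C–H: 6 × 419 = 2514
    Σ(formed) = 2869 kJ
  ΔH_2 = 2600 − 2869 = −269 kJ
ΔH_1 − ΔH_2 = +246 kJ, so reaction 2 has the more negative ΔH; |ΔH_1 − ΔH_2| = 246 kJ.

Reaction 2, by 246 kJ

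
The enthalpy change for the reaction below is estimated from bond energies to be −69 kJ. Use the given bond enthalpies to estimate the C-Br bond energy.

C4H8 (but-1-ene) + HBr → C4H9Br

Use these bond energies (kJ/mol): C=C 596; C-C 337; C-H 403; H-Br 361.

Let D be the C-Br bond energy.
Σ(broken) = 2×337 + 8×403 + 1×596 + 1×361 = 4855
Σ(formed) = 1×D + 3×337 + 9×403 = 4638 + D
ΔH = Σ(broken) − Σ(formed) = (4855) − (4638 + D) = +217 − D
Setting this equal to −69 kJ gives D = 286 kJ/mol.

D(C-Br) ≈ 286 kJ/mol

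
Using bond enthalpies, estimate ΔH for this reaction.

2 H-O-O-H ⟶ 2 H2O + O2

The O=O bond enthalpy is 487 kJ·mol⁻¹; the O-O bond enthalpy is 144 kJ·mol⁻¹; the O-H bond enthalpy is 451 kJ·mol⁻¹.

Bonds broken (reactants):
  O-H: 4 × 451 = 1804
  O-O: 2 × 144 = 288
  Σ(broken) = 2092 kJ
Bonds formed (products):
  O-H: 4 × 451 = 1804
  O=O: 1 × 487 = 487
  Σ(formed) = 2291 kJ
ΔH = Σ(broken) − Σ(formed) = 2092 − 2291 = −199 kJ

ΔH ≈ −199 kJ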